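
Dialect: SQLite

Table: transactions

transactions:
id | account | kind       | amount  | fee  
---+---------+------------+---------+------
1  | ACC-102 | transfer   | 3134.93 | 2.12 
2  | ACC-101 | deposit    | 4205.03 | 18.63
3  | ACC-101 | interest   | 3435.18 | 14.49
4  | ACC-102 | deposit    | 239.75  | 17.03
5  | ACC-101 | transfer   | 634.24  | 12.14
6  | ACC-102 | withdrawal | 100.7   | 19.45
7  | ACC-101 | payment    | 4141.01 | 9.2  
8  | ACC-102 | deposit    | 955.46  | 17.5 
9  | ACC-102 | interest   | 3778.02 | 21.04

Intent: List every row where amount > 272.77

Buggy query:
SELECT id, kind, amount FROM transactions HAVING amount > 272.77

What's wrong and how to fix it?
Bug: HAVING filters the output of aggregation, but this query has no GROUP BY and no aggregate functions, so SQLite rejects it (HAVING clause on a non-aggregate query); the condition here is per row

Fix: Replace HAVING with WHERE since the condition applies to individual rows

Corrected query:
SELECT id, kind, amount FROM transactions WHERE amount > 272.77

Result:
id | kind     | amount 
---+----------+--------
1  | transfer | 3134.93
2  | deposit  | 4205.03
3  | interest | 3435.18
5  | transfer | 634.24 
7  | payment  | 4141.01
8  | deposit  | 955.46 
9  | interest | 3778.02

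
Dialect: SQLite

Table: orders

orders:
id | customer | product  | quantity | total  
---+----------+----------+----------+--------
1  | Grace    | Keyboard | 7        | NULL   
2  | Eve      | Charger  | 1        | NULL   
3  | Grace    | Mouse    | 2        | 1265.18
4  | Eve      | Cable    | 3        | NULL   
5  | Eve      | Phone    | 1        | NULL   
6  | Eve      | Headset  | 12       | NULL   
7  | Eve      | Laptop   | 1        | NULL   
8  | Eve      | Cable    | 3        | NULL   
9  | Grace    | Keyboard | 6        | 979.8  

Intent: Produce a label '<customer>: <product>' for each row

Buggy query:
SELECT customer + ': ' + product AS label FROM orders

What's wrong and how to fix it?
Bug: SQLite uses || for string concatenation; + coerces text to numbers (yielding 0)

Fix: Use the || operator for string concatenation

Corrected query:
SELECT customer || ': ' || product AS label FROM orders

Result:
label          
---------------
Grace: Keyboard
Eve: Charger   
Grace: Mouse   
Eve: Cable     
Eve: Phone     
Eve: Headset   
Eve: Laptop    
Eve: Cable     
Grace: Keyboard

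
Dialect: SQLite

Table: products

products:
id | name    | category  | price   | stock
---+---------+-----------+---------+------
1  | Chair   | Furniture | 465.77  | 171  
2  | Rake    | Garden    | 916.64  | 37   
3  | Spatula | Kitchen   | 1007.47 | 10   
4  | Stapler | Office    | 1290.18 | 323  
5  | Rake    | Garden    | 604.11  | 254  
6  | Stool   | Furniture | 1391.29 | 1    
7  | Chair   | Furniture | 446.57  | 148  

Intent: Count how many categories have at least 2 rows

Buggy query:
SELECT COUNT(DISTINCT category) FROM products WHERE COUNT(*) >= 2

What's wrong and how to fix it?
Bug: COUNT(*) cannot appear in WHERE; the per-group count doesn't exist yet

Fix: Group first with HAVING COUNT(*) >= 2, then COUNT the resulting groups

Corrected query:
SELECT COUNT(*) FROM (SELECT category FROM products GROUP BY category HAVING COUNT(*) >= 2)

Result:
COUNT(*)
--------
2       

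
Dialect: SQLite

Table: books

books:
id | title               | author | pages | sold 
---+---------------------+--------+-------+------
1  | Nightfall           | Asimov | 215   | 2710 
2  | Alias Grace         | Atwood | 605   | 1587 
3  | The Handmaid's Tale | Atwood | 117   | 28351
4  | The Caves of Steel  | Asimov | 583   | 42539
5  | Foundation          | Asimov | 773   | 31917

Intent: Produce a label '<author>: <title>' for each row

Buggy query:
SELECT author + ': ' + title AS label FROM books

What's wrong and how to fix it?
Bug: '+' is numeric addition; on text columns SQLite converts them to 0 instead of concatenating

Fix: Use the || operator for string concatenation

Corrected query:
SELECT author || ': ' || title AS label FROM books

Result:
label                      
---------------------------
Asimov: Nightfall          
Atwood: Alias Grace        
Atwood: The Handmaid's Tale
Asimov: The Caves of Steel 
Asimov: Foundation         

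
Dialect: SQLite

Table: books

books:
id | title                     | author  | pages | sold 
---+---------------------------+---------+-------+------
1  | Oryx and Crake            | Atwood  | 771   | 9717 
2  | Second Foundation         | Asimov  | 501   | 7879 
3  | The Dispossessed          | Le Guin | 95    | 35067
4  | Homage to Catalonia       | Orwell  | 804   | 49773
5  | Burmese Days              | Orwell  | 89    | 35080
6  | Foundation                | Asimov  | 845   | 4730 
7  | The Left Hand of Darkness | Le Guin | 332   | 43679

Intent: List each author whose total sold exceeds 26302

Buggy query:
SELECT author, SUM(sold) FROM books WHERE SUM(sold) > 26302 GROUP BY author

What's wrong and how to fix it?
Bug: SUM(sold) is an aggregate, but WHERE filters rows before aggregation

Fix: Move the aggregate condition to a HAVING clause

Corrected query:
SELECT author, SUM(sold) FROM books GROUP BY author HAVING SUM(sold) > 26302

Result:
author  | SUM(sold)
--------+----------
Le Guin | 78746    
Orwell  | 84853    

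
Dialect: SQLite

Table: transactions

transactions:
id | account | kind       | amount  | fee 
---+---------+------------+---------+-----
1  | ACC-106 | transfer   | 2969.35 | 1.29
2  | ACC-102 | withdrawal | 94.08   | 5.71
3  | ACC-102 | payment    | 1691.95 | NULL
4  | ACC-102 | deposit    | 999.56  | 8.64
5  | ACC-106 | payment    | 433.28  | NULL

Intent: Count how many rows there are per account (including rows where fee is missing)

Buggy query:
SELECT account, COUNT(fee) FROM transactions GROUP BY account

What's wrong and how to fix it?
Bug: COUNT(fee) skips NULLs, so groups with missing fee are undercounted

Fix: Use COUNT(*) to count all rows regardless of NULL

Corrected query:
SELECT account, COUNT(*) FROM transactions GROUP BY account

Result:
account | COUNT(*)
--------+---------
ACC-102 | 3       
ACC-106 | 2       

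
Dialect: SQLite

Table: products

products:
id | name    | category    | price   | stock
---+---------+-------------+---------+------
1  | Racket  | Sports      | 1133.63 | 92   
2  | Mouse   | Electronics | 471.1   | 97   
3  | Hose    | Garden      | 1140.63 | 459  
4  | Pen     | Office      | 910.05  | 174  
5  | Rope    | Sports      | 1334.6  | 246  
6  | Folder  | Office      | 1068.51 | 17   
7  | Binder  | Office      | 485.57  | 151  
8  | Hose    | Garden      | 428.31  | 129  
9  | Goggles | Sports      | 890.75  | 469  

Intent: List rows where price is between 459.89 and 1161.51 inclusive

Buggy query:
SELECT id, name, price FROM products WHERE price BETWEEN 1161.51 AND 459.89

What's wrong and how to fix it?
Bug: BETWEEN expects the lower bound first; with 1161.51 AND 459.89 the range is empty

Fix: Swap the bounds so the smaller value comes first

Corrected query:
SELECT id, name, price FROM products WHERE price BETWEEN 459.89 AND 1161.51

Result:
id | name    | price  
---+---------+--------
1  | Racket  | 1133.63
2  | Mouse   | 471.1  
3  | Hose    | 1140.63
4  | Pen     | 910.05 
6  | Folder  | 1068.51
7  | Binder  | 485.57 
9  | Goggles | 890.75 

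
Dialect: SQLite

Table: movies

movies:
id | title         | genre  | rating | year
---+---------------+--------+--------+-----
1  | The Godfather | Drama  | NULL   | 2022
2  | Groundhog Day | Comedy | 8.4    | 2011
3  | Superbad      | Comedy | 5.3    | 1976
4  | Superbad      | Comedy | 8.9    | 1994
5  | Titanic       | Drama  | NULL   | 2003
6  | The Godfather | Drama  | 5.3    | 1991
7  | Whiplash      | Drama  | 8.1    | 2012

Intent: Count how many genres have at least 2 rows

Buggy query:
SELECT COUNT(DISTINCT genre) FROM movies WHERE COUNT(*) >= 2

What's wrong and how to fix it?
Bug: COUNT(*) cannot appear in WHERE; the per-group count doesn't exist yet

Fix: Use a subquery that GROUPs and filters with HAVING, then count its rows

Corrected query:
SELECT COUNT(*) FROM (SELECT genre FROM movies GROUP BY genre HAVING COUNT(*) >= 2)

Result:
COUNT(*)
--------
2       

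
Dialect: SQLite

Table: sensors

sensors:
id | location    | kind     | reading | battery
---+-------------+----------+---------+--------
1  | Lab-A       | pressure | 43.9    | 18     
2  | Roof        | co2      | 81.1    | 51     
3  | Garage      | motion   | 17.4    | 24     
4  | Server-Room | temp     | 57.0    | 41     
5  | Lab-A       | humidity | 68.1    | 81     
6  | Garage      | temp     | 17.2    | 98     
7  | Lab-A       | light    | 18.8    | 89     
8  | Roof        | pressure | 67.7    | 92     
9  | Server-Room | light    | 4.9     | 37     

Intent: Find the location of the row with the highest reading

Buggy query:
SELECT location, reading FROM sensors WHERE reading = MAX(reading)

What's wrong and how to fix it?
Bug: MAX(reading) is an aggregate and cannot be used directly in WHERE

Fix: Wrap MAX in a scalar subquery so WHERE compares against a single value

Corrected query:
SELECT location, reading FROM sensors WHERE reading = (SELECT MAX(reading) FROM sensors)

Result:
location | reading
---------+--------
Roof     | 81.1   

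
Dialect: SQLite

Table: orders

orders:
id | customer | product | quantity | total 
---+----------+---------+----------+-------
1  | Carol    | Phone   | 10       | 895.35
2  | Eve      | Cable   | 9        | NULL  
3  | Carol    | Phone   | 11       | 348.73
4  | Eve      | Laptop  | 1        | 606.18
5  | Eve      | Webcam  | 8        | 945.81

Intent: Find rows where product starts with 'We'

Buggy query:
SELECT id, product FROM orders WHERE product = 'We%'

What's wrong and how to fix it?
Bug: '=' compares the literal string including the % character; pattern matching needs LIKE

Fix: Replace '=' with LIKE so 'We%' is treated as a pattern

Corrected query:
SELECT id, product FROM orders WHERE product LIKE 'We%'

Result:
id | product
---+--------
5  | Webcam 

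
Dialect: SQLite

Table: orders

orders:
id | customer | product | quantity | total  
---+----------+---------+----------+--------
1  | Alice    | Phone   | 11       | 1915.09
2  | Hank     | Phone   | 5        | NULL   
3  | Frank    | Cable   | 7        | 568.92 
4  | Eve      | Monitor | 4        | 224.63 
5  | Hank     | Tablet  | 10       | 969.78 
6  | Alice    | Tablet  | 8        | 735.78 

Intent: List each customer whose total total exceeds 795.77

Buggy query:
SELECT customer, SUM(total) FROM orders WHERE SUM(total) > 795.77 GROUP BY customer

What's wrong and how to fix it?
Bug: Aggregate functions cannot appear in a WHERE clause

Fix: Move the aggregate condition to a HAVING clause

Corrected query:
SELECT customer, SUM(total) FROM orders GROUP BY customer HAVING SUM(total) > 795.77

Result:
customer | SUM(total)
---------+-----------
Alice    | 2650.87   
Hank     | 969.78    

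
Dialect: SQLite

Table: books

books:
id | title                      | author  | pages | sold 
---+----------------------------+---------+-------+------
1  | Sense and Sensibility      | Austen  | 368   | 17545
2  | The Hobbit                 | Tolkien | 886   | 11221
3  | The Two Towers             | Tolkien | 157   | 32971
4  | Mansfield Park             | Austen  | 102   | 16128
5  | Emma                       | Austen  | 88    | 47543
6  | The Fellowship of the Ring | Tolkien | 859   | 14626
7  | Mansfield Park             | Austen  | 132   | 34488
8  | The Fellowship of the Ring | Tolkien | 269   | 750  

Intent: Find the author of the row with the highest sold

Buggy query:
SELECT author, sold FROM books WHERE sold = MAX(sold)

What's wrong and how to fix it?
Bug: MAX(sold) is an aggregate and cannot be used directly in WHERE

Fix: Use a subquery: WHERE sold = (SELECT MAX(sold) FROM books)

Corrected query:
SELECT author, sold FROM books WHERE sold = (SELECT MAX(sold) FROM books)

Result:
author | sold 
-------+------
Austen | 47543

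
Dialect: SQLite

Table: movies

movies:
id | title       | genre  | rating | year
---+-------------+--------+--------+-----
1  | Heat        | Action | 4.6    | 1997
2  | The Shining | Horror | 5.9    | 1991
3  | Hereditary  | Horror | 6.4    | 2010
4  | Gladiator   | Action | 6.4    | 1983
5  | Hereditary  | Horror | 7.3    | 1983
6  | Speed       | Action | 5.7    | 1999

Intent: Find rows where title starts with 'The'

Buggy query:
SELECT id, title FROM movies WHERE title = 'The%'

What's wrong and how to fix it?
Bug: '=' compares the literal string including the % character; pattern matching needs LIKE

Fix: Use LIKE for wildcard pattern matching

Corrected query:
SELECT id, title FROM movies WHERE title LIKE 'The%'

Result:
id | title      
---+------------
2  | The Shining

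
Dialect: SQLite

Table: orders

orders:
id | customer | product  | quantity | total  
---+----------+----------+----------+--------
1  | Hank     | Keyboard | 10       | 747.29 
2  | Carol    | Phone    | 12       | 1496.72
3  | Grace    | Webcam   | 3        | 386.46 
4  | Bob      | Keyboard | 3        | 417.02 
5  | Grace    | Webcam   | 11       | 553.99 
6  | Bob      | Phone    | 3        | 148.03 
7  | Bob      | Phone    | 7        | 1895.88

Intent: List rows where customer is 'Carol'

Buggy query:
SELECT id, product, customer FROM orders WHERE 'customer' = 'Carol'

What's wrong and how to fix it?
Bug: 'customer' in single quotes is a string literal, not the column; the comparison is literal-vs-literal and never true

Fix: Remove the quotes around the column name (or use double quotes for an identifier)

Corrected query:
SELECT id, product, customer FROM orders WHERE customer = 'Carol'

Result:
id | product | customer
---+---------+---------
2  | Phone   | Carol   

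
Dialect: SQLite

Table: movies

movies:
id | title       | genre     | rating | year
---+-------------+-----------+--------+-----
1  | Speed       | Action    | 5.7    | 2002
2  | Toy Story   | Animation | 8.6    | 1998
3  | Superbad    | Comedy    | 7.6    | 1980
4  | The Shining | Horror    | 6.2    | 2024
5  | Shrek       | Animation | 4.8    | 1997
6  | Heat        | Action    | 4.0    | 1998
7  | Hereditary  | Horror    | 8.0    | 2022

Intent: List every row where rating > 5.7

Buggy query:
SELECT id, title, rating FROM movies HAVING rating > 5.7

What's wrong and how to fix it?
Bug: This is a non-aggregate query (no GROUP BY, no aggregates), so in SQLite the HAVING clause is invalid here; a row-level condition belongs in WHERE

Fix: Replace HAVING with WHERE since the condition applies to individual rows

Corrected query:
SELECT id, title, rating FROM movies WHERE rating > 5.7

Result:
id | title       | rating
---+-------------+-------
2  | Toy Story   | 8.6   
3  | Superbad    | 7.6   
4  | The Shining | 6.2   
7  | Hereditary  | 8     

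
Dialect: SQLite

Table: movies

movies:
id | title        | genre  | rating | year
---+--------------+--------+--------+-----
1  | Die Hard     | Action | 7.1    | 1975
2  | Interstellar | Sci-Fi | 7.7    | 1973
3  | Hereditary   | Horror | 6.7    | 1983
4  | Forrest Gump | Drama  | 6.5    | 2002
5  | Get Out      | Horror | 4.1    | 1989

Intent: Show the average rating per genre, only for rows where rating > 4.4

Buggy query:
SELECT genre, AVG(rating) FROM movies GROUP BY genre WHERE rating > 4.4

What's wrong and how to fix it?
Bug: Row-level WHERE must come before GROUP BY in the clause order

Fix: Place WHERE between FROM and GROUP BY

Corrected query:
SELECT genre, AVG(rating) FROM movies WHERE rating > 4.4 GROUP BY genre

Result:
genre  | AVG(rating)
-------+------------
Action | 7.1        
Drama  | 6.5        
Horror | 6.7        
Sci-Fi | 7.7        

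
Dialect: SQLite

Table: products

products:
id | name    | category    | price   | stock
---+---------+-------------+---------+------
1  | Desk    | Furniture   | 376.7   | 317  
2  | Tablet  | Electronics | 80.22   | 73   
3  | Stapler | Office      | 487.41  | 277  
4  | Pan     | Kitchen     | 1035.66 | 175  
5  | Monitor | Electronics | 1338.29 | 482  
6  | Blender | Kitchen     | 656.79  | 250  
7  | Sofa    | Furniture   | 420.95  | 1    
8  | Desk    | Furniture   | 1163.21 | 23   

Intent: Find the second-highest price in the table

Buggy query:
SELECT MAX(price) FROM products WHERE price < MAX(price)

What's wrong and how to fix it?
Bug: The inner MAX is an aggregate inside WHERE, which is not allowed

Fix: Put the inner MAX in a scalar subquery

Corrected query:
SELECT MAX(price) FROM products WHERE price < (SELECT MAX(price) FROM products)

Result:
MAX(price)
----------
1163.21   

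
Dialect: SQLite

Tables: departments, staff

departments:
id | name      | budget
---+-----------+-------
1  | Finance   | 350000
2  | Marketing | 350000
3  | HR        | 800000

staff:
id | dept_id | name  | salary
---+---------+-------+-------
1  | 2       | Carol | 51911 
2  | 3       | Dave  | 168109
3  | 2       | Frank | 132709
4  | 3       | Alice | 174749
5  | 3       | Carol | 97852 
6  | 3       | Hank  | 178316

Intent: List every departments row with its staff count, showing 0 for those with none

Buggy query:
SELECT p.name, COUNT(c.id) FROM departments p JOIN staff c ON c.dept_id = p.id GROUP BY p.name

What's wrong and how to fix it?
Bug: INNER JOIN drops departments rows that have no matching staff rows

Fix: Use LEFT JOIN so parents without children still appear (COUNT(c.id) gives 0)

Corrected query:
SELECT p.name, COUNT(c.id) FROM departments p LEFT JOIN staff c ON c.dept_id = p.id GROUP BY p.name

Result:
name      | COUNT(c.id)
----------+------------
Finance   | 0          
HR        | 4          
Marketing | 2          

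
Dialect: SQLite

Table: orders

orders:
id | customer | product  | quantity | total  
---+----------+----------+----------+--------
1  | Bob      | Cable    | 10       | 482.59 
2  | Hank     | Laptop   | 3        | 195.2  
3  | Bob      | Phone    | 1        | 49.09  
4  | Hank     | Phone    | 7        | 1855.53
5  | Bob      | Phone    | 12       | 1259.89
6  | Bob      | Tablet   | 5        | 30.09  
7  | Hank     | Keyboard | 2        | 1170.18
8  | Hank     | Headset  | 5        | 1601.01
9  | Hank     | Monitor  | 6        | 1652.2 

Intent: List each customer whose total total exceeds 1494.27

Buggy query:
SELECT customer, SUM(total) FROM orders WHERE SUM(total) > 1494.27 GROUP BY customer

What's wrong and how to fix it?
Bug: Aggregate functions cannot appear in a WHERE clause

Fix: Move the aggregate condition to a HAVING clause

Corrected query:
SELECT customer, SUM(total) FROM orders GROUP BY customer HAVING SUM(total) > 1494.27

Result:
customer | SUM(total)
---------+-----------
Bob      | 1821.66   
Hank     | 6474.12   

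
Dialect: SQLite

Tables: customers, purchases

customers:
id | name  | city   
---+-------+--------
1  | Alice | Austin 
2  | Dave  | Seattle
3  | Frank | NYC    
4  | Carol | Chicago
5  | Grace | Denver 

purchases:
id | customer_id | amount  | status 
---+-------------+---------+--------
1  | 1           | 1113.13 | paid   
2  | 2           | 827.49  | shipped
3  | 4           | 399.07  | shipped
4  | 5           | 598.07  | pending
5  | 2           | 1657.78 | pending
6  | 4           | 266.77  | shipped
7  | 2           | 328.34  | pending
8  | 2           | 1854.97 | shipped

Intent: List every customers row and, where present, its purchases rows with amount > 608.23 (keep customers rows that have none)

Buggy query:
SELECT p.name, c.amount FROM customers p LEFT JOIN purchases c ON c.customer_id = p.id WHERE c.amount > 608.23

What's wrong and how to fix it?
Bug: A WHERE condition on the right-hand table after LEFT JOIN drops unmatched parents

Fix: Move the right-table condition into the ON clause so unmatched parents are kept

Corrected query:
SELECT p.name, c.amount FROM customers p LEFT JOIN purchases c ON c.customer_id = p.id AND c.amount > 608.23

Result:
name  | amount 
------+--------
Alice | 1113.13
Dave  | 827.49 
Dave  | 1657.78
Dave  | 1854.97
Frank | NULL   
Carol | NULL   
Grace | NULL   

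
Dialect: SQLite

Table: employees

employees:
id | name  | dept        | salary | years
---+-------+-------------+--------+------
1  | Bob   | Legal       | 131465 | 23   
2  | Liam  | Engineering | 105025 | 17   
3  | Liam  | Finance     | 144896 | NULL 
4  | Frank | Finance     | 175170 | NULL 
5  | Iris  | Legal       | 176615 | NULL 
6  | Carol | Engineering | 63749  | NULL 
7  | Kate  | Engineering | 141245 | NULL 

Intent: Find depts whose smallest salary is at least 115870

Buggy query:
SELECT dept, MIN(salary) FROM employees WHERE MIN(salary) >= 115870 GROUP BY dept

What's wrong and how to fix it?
Bug: Aggregates like MIN are computed per group after WHERE runs

Fix: Replace WHERE with HAVING after the GROUP BY

Corrected query:
SELECT dept, MIN(salary) FROM employees GROUP BY dept HAVING MIN(salary) >= 115870

Result:
dept    | MIN(salary)
--------+------------
Finance | 144896     
Legal   | 131465     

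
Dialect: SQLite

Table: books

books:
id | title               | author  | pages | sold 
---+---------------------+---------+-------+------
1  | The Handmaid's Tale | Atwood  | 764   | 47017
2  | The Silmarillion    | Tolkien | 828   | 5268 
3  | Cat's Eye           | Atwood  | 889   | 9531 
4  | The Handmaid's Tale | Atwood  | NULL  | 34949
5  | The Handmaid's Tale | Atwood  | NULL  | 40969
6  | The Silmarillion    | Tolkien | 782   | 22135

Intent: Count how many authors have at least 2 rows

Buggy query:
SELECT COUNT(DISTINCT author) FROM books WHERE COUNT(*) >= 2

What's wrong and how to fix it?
Bug: COUNT(*) cannot appear in WHERE; the per-group count doesn't exist yet

Fix: Use a subquery that GROUPs and filters with HAVING, then count its rows

Corrected query:
SELECT COUNT(*) FROM (SELECT author FROM books GROUP BY author HAVING COUNT(*) >= 2)

Result:
COUNT(*)
--------
2       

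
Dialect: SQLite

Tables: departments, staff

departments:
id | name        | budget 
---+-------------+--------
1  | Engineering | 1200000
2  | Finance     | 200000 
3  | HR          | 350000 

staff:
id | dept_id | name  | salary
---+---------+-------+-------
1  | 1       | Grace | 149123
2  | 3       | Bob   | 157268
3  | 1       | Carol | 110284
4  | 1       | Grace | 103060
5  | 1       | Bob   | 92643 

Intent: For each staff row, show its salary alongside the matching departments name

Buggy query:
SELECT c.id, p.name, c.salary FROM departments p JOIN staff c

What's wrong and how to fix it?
Bug: JOIN with no ON clause produces a cartesian product; every staff row pairs with every departments row

Fix: Specify the join condition linking the foreign key to the parent id

Corrected query:
SELECT c.id, p.name, c.salary FROM departments p JOIN staff c ON c.dept_id = p.id

Result:
id | name        | salary
---+-------------+-------
1  | Engineering | 149123
2  | HR          | 157268
3  | Engineering | 110284
4  | Engineering | 103060
5  | Engineering | 92643 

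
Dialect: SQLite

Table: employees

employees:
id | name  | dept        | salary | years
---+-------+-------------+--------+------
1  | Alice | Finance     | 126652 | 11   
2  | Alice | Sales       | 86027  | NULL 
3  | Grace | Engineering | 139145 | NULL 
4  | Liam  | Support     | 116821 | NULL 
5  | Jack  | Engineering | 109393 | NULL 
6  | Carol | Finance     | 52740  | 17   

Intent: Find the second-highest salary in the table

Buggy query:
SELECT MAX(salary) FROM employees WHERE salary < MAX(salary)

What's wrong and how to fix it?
Bug: MAX(salary) on the right of the comparison is an aggregate-in-WHERE error

Fix: Compute the overall MAX in a subquery, then take MAX of rows below it

Corrected query:
SELECT MAX(salary) FROM employees WHERE salary < (SELECT MAX(salary) FROM employees)

Result:
MAX(salary)
-----------
126652     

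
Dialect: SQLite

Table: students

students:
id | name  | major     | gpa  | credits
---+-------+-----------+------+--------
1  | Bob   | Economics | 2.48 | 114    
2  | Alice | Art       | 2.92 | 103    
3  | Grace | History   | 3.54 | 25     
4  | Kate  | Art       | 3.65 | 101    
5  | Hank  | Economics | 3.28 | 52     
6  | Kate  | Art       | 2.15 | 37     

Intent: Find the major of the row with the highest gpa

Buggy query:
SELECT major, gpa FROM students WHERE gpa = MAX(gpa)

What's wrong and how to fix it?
Bug: MAX(gpa) is an aggregate and cannot be used directly in WHERE

Fix: Wrap MAX in a scalar subquery so WHERE compares against a single value

Corrected query:
SELECT major, gpa FROM students WHERE gpa = (SELECT MAX(gpa) FROM students)

Result:
major | gpa 
------+-----
Art   | 3.65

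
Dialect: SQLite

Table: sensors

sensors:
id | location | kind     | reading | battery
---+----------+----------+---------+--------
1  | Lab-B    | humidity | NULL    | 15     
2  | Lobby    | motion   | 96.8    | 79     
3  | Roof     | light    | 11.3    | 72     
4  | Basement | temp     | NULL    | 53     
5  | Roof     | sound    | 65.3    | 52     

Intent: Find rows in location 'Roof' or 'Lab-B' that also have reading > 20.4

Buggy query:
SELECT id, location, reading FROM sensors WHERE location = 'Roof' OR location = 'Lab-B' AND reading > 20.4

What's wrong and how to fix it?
Bug: AND binds tighter than OR, so this parses as location = 'Roof' OR (location = 'Lab-B' AND reading > 20.4)

Fix: Add parentheses around the OR so the AND applies to both alternatives

Corrected query:
SELECT id, location, reading FROM sensors WHERE (location = 'Roof' OR location = 'Lab-B') AND reading > 20.4

Result:
id | location | reading
---+----------+--------
5  | Roof     | 65.3   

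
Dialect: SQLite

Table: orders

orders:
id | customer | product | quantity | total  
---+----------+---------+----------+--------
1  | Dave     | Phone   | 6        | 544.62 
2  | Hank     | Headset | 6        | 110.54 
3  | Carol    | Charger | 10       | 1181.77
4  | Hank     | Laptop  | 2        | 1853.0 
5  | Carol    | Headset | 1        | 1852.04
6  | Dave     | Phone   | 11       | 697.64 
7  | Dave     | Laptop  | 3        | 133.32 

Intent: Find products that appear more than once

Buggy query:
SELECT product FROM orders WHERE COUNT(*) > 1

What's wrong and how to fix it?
Bug: WHERE can't reference COUNT(*); aggregates are computed after WHERE

Fix: GROUP BY product, then filter groups with HAVING COUNT(*) > 1

Corrected query:
SELECT product FROM orders GROUP BY product HAVING COUNT(*) > 1

Result:
product
-------
Headset
Laptop 
Phone  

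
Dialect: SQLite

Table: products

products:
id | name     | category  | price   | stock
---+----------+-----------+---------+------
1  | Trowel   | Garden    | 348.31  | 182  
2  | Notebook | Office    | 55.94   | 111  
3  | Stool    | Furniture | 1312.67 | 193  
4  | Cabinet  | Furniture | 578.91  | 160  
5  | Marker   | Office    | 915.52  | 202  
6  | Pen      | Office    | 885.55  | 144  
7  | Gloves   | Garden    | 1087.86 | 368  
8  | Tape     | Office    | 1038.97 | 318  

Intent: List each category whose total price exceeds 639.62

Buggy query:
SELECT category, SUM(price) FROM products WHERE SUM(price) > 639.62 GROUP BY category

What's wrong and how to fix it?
Bug: WHERE runs before GROUP BY, so aggregates aren't available there

Fix: Use HAVING (which filters groups after aggregation) instead of WHERE

Corrected query:
SELECT category, SUM(price) FROM products GROUP BY category HAVING SUM(price) > 639.62

Result:
category  | SUM(price)
----------+-----------
Furniture | 1891.58   
Garden    | 1436.17   
Office    | 2895.98   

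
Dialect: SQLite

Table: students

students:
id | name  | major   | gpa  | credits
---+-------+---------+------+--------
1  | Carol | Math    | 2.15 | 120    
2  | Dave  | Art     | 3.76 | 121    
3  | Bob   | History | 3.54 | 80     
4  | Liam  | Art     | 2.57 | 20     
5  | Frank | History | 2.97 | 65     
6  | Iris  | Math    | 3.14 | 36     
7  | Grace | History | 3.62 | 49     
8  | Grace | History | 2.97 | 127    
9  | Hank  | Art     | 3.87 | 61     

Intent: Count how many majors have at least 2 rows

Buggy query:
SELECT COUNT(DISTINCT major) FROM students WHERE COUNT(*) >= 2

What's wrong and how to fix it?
Bug: COUNT(*) cannot appear in WHERE; the per-group count doesn't exist yet

Fix: Group first with HAVING COUNT(*) >= 2, then COUNT the resulting groups

Corrected query:
SELECT COUNT(*) FROM (SELECT major FROM students GROUP BY major HAVING COUNT(*) >= 2)

Result:
COUNT(*)
--------
3       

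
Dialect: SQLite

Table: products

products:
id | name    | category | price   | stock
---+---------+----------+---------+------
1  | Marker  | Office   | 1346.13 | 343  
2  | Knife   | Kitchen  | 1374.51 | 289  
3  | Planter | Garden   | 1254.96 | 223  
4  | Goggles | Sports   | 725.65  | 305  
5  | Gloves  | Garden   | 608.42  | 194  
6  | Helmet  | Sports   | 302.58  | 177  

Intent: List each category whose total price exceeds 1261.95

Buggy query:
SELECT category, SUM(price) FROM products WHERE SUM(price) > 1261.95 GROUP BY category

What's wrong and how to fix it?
Bug: SUM(price) is an aggregate, but WHERE filters rows before aggregation

Fix: Use HAVING (which filters groups after aggregation) instead of WHERE

Corrected query:
SELECT category, SUM(price) FROM products GROUP BY category HAVING SUM(price) > 1261.95

Result:
category | SUM(price)
---------+-----------
Garden   | 1863.38   
Kitchen  | 1374.51   
Office   | 1346.13   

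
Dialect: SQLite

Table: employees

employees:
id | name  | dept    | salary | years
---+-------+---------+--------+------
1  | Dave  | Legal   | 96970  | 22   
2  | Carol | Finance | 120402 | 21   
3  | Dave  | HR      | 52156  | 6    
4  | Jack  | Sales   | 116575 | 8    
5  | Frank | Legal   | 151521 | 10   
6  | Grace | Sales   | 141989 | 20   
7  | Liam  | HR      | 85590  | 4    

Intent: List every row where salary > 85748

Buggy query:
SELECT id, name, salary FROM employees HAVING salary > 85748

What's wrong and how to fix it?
Bug: HAVING filters the output of aggregation, but this query has no GROUP BY and no aggregate functions, so SQLite rejects it (HAVING clause on a non-aggregate query); the condition here is per row

Fix: Use WHERE for row-level filtering

Corrected query:
SELECT id, name, salary FROM employees WHERE salary > 85748

Result:
id | name  | salary
---+-------+-------
1  | Dave  | 96970 
2  | Carol | 120402
4  | Jack  | 116575
5  | Frank | 151521
6  | Grace | 141989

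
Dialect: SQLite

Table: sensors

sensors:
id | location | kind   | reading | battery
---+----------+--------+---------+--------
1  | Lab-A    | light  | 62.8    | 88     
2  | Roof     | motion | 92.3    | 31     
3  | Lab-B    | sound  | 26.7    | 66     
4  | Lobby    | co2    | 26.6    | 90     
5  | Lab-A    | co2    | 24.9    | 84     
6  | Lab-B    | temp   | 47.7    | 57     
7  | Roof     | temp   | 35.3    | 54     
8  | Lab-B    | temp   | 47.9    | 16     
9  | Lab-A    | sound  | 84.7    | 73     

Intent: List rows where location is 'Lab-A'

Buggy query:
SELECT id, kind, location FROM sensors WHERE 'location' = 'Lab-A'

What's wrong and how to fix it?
Bug: 'location' in single quotes is a string literal, not the column; the comparison is literal-vs-literal and never true

Fix: Remove the quotes around the column name (or use double quotes for an identifier)

Corrected query:
SELECT id, kind, location FROM sensors WHERE location = 'Lab-A'

Result:
id | kind  | location
---+-------+---------
1  | light | Lab-A   
5  | co2   | Lab-A   
9  | sound | Lab-A   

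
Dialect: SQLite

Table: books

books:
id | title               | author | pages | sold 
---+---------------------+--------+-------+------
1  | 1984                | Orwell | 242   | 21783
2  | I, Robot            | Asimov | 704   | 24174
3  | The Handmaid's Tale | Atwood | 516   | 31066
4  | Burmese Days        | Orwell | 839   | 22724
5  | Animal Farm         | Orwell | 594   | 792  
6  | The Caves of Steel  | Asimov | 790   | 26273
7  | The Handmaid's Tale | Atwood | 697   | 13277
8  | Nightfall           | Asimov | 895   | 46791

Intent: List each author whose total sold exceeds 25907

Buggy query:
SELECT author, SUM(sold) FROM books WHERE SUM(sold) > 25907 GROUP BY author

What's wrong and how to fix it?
Bug: Aggregate functions cannot appear in a WHERE clause

Fix: Move the aggregate condition to a HAVING clause

Corrected query:
SELECT author, SUM(sold) FROM books GROUP BY author HAVING SUM(sold) > 25907

Result:
author | SUM(sold)
-------+----------
Asimov | 97238    
Atwood | 44343    
Orwell | 45299    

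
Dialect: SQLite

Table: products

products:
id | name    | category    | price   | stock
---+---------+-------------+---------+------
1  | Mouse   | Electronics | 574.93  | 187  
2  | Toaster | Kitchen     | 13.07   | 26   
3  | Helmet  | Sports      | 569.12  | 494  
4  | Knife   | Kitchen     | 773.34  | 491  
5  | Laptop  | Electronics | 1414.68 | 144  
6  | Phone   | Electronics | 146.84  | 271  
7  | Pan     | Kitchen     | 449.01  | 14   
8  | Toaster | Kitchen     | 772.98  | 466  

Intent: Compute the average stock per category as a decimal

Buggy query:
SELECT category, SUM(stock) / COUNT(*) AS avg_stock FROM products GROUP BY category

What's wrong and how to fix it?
Bug: SUM(stock) and COUNT(*) are both integers; the division truncates the fractional part

Fix: Cast one side to REAL so the division keeps the fractional part

Corrected query:
SELECT category, SUM(stock) * 1.0 / COUNT(*) AS avg_stock FROM products GROUP BY category

Result:
category    | avg_stock 
------------+-----------
Electronics | 200.666667
Kitchen     | 249.25    
Sports      | 494       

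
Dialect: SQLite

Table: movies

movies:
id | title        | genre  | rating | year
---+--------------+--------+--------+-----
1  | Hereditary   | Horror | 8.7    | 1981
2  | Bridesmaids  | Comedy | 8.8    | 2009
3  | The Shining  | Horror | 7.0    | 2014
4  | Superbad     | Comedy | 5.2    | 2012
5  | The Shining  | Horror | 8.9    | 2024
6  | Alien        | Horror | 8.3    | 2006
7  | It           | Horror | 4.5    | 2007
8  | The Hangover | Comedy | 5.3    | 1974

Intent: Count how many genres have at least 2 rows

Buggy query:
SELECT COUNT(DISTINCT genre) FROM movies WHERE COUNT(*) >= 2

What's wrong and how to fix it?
Bug: WHERE filters individual rows, not groups, so a group-level COUNT is invalid there

Fix: Use a subquery that GROUPs and filters with HAVING, then count its rows

Corrected query:
SELECT COUNT(*) FROM (SELECT genre FROM movies GROUP BY genre HAVING COUNT(*) >= 2)

Result:
COUNT(*)
--------
2       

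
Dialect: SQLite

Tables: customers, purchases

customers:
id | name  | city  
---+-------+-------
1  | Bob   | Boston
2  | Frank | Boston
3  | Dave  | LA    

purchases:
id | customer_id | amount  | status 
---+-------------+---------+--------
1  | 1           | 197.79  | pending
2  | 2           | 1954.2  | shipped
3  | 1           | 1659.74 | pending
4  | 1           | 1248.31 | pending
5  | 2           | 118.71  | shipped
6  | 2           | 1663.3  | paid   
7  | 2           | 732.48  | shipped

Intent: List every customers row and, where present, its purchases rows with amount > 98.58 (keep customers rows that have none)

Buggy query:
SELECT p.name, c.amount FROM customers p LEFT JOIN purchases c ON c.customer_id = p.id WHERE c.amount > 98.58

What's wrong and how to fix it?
Bug: Filtering c.amount in WHERE discards the NULL rows produced by LEFT JOIN, turning it into an inner join

Fix: Put 'c.amount > 98.58' in the JOIN's ON clause instead of WHERE

Corrected query:
SELECT p.name, c.amount FROM customers p LEFT JOIN purchases c ON c.customer_id = p.id AND c.amount > 98.58

Result:
name  | amount 
------+--------
Bob   | 197.79 
Bob   | 1248.31
Bob   | 1659.74
Frank | 118.71 
Frank | 732.48 
Frank | 1663.3 
Frank | 1954.2 
Dave  | NULL   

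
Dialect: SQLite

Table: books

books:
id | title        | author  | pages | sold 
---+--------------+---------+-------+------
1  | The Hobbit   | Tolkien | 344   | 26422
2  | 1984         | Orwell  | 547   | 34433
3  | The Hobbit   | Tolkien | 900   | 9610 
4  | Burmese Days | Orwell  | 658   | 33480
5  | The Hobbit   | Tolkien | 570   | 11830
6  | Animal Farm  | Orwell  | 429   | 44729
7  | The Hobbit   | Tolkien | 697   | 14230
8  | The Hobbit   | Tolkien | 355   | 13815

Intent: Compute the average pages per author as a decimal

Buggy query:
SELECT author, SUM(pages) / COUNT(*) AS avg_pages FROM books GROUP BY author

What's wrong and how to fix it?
Bug: Both operands are integers, so '/' performs integer division and truncates

Fix: Cast one side to REAL so the division keeps the fractional part

Corrected query:
SELECT author, SUM(pages) * 1.0 / COUNT(*) AS avg_pages FROM books GROUP BY author

Result:
author  | avg_pages 
--------+-----------
Orwell  | 544.666667
Tolkien | 573.2     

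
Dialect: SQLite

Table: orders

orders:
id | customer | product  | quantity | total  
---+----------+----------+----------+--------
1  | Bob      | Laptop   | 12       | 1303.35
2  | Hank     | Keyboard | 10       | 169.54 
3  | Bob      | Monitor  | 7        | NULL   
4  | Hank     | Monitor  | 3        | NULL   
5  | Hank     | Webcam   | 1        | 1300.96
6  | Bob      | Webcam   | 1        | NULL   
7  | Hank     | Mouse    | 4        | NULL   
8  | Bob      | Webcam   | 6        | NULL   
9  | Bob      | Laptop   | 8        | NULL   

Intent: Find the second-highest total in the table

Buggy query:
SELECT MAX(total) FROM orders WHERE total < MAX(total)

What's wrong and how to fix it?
Bug: MAX(total) on the right of the comparison is an aggregate-in-WHERE error

Fix: Put the inner MAX in a scalar subquery

Corrected query:
SELECT MAX(total) FROM orders WHERE total < (SELECT MAX(total) FROM orders)

Result:
MAX(total)
----------
1300.96   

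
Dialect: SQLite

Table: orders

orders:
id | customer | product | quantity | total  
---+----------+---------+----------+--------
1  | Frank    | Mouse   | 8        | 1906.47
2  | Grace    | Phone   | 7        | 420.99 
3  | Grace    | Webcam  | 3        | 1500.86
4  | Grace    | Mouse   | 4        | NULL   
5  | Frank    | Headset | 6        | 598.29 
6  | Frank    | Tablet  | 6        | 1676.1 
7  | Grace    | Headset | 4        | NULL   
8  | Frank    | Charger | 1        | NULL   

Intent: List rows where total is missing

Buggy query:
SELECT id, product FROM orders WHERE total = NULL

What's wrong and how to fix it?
Bug: Comparing to NULL with '=' never matches; NULL = NULL is unknown, not true

Fix: Replace '= NULL' with 'IS NULL'

Corrected query:
SELECT id, product FROM orders WHERE total IS NULL

Result:
id | product
---+--------
4  | Mouse  
7  | Headset
8  | Charger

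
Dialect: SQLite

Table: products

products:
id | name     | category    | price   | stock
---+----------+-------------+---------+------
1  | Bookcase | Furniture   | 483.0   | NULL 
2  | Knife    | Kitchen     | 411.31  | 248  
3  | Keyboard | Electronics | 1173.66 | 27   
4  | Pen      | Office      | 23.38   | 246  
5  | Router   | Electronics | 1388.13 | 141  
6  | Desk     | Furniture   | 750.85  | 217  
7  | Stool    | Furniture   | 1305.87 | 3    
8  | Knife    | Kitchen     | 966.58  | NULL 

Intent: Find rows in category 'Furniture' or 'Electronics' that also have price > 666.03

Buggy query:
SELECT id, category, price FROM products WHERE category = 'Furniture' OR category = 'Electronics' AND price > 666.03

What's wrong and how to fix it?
Bug: AND binds tighter than OR, so this parses as category = 'Furniture' OR (category = 'Electronics' AND price > 666.03)

Fix: Add parentheses around the OR so the AND applies to both alternatives

Corrected query:
SELECT id, category, price FROM products WHERE (category = 'Furniture' OR category = 'Electronics') AND price > 666.03

Result:
id | category    | price  
---+-------------+--------
3  | Electronics | 1173.66
5  | Electronics | 1388.13
6  | Furniture   | 750.85 
7  | Furniture   | 1305.87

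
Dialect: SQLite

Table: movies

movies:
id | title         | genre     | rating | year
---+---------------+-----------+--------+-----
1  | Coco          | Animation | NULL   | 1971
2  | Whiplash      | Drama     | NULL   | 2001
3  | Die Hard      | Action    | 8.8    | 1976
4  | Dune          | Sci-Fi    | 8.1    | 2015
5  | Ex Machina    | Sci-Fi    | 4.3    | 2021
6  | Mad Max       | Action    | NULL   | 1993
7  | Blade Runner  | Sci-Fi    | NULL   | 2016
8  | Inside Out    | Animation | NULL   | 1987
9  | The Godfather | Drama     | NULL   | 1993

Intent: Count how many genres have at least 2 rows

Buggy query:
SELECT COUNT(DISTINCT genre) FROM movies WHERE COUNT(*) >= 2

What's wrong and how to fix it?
Bug: WHERE filters individual rows, not groups, so a group-level COUNT is invalid there

Fix: Group first with HAVING COUNT(*) >= 2, then COUNT the resulting groups

Corrected query:
SELECT COUNT(*) FROM (SELECT genre FROM movies GROUP BY genre HAVING COUNT(*) >= 2)

Result:
COUNT(*)
--------
4       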